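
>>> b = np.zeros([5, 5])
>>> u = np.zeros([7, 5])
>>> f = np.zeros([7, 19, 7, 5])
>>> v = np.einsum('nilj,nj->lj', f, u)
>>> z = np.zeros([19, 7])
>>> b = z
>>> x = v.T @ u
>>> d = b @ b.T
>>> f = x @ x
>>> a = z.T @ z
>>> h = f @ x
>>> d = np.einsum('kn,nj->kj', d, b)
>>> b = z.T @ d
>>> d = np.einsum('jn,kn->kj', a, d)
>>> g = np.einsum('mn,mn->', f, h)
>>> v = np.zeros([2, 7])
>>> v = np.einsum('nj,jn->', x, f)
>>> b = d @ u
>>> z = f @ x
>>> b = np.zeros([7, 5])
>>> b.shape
(7, 5)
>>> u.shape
(7, 5)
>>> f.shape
(5, 5)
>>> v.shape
()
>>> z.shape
(5, 5)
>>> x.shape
(5, 5)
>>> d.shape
(19, 7)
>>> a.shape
(7, 7)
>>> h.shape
(5, 5)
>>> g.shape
()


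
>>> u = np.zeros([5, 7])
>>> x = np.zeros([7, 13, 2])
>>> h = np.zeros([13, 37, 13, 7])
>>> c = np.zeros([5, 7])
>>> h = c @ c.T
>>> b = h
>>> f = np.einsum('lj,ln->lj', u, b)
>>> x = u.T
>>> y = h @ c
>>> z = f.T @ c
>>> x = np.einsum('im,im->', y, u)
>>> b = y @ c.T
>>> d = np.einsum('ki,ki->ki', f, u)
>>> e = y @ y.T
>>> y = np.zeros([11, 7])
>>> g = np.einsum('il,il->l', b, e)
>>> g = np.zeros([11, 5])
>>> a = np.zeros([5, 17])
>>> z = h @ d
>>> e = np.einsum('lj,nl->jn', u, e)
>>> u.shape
(5, 7)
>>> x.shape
()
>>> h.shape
(5, 5)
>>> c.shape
(5, 7)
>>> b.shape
(5, 5)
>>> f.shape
(5, 7)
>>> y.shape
(11, 7)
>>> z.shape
(5, 7)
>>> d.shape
(5, 7)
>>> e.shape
(7, 5)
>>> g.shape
(11, 5)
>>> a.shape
(5, 17)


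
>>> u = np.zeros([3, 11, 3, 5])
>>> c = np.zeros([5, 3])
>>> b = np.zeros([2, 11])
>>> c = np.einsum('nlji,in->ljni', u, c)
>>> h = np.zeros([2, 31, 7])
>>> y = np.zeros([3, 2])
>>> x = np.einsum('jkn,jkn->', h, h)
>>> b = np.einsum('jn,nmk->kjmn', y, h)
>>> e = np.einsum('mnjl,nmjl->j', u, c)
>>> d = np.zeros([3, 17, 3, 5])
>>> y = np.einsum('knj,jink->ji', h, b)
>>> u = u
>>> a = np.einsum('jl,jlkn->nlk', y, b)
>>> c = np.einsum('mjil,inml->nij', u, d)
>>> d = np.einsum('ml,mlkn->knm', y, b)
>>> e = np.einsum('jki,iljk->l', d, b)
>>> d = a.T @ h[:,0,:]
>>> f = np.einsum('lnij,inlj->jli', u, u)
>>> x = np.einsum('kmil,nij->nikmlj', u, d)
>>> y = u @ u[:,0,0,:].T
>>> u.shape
(3, 11, 3, 5)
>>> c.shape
(17, 3, 11)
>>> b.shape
(7, 3, 31, 2)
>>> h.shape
(2, 31, 7)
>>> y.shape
(3, 11, 3, 3)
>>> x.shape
(31, 3, 3, 11, 5, 7)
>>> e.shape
(3,)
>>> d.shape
(31, 3, 7)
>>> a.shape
(2, 3, 31)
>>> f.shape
(5, 3, 3)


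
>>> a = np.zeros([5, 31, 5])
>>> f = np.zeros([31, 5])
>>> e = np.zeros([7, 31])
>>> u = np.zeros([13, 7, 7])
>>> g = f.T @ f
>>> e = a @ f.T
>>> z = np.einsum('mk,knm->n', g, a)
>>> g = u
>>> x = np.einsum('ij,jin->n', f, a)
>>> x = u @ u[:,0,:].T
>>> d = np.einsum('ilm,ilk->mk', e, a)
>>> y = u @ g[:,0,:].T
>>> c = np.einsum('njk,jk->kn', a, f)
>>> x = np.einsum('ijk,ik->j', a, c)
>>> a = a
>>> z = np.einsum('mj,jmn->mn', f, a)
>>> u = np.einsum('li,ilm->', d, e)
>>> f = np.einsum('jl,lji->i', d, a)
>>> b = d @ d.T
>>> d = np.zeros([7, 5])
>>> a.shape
(5, 31, 5)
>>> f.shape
(5,)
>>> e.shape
(5, 31, 31)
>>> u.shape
()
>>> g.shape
(13, 7, 7)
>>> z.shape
(31, 5)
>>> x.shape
(31,)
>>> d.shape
(7, 5)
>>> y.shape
(13, 7, 13)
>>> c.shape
(5, 5)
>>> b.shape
(31, 31)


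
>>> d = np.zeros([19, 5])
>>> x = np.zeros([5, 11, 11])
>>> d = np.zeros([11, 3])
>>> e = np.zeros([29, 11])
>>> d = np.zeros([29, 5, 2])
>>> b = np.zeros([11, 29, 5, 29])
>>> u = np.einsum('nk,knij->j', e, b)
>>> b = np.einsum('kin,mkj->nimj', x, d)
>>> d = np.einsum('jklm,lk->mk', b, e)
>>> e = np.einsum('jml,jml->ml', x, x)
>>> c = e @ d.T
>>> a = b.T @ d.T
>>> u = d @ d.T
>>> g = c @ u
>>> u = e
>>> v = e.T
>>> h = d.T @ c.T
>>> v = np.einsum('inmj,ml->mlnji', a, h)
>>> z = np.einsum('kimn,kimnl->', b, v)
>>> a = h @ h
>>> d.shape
(2, 11)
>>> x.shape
(5, 11, 11)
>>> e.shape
(11, 11)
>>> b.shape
(11, 11, 29, 2)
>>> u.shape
(11, 11)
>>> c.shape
(11, 2)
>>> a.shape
(11, 11)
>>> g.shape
(11, 2)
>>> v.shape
(11, 11, 29, 2, 2)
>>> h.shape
(11, 11)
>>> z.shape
()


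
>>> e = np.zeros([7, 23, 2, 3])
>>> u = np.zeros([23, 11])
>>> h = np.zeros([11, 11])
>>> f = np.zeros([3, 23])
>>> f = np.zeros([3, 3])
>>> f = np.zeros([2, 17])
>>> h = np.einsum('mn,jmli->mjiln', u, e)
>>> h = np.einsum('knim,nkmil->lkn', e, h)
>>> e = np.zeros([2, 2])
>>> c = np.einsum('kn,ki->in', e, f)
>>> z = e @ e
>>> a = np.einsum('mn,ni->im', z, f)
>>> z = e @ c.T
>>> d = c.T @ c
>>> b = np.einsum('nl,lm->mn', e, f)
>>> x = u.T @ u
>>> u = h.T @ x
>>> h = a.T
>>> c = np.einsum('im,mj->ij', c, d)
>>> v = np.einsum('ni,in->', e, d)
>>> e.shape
(2, 2)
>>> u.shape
(23, 7, 11)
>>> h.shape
(2, 17)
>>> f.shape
(2, 17)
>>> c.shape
(17, 2)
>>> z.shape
(2, 17)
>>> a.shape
(17, 2)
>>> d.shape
(2, 2)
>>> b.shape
(17, 2)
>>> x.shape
(11, 11)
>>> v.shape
()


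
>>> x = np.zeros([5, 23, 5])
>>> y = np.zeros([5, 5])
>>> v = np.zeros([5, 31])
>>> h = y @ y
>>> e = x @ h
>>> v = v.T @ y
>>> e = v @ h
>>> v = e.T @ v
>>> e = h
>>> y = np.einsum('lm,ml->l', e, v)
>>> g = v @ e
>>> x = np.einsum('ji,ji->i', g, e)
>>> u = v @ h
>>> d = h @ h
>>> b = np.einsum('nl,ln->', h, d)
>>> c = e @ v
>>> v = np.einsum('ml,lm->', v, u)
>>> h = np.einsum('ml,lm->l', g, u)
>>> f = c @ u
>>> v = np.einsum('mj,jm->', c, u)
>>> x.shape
(5,)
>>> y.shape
(5,)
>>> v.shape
()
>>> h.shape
(5,)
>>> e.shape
(5, 5)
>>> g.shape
(5, 5)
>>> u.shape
(5, 5)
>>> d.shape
(5, 5)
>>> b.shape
()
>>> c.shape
(5, 5)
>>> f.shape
(5, 5)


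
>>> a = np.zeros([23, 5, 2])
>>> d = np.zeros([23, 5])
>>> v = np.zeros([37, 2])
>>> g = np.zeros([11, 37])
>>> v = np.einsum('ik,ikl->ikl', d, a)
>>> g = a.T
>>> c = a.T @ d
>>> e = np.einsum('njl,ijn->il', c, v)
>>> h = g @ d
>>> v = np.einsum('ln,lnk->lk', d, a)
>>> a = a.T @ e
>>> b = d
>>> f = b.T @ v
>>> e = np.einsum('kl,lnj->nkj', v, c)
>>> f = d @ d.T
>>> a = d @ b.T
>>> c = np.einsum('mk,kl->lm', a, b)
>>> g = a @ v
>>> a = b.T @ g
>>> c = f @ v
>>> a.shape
(5, 2)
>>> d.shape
(23, 5)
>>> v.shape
(23, 2)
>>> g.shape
(23, 2)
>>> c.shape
(23, 2)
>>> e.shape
(5, 23, 5)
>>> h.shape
(2, 5, 5)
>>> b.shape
(23, 5)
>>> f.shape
(23, 23)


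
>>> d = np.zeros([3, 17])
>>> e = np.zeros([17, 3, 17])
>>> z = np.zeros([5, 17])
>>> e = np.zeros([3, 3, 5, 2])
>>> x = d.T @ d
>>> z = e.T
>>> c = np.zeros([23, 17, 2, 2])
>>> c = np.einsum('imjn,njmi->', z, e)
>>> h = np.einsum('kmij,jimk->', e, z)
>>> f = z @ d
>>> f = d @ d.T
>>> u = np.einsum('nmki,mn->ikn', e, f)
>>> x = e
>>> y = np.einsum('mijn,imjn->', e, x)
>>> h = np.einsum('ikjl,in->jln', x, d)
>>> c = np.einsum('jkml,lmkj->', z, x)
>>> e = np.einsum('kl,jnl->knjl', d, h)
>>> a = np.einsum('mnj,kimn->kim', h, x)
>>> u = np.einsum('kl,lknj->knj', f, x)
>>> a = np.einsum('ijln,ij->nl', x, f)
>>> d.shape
(3, 17)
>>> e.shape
(3, 2, 5, 17)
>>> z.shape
(2, 5, 3, 3)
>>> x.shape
(3, 3, 5, 2)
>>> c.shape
()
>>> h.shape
(5, 2, 17)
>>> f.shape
(3, 3)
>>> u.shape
(3, 5, 2)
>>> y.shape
()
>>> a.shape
(2, 5)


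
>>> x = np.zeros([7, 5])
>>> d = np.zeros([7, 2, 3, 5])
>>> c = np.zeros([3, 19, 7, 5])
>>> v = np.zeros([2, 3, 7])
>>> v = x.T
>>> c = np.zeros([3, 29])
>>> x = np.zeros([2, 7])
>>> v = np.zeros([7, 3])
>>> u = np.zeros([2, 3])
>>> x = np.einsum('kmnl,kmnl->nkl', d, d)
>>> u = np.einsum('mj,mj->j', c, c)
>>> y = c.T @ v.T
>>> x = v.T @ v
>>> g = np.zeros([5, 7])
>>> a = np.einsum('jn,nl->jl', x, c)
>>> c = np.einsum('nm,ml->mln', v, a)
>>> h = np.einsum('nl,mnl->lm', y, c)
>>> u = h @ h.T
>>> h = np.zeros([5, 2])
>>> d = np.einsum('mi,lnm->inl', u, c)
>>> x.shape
(3, 3)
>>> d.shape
(7, 29, 3)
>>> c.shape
(3, 29, 7)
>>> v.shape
(7, 3)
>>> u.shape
(7, 7)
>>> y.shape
(29, 7)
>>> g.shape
(5, 7)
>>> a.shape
(3, 29)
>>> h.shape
(5, 2)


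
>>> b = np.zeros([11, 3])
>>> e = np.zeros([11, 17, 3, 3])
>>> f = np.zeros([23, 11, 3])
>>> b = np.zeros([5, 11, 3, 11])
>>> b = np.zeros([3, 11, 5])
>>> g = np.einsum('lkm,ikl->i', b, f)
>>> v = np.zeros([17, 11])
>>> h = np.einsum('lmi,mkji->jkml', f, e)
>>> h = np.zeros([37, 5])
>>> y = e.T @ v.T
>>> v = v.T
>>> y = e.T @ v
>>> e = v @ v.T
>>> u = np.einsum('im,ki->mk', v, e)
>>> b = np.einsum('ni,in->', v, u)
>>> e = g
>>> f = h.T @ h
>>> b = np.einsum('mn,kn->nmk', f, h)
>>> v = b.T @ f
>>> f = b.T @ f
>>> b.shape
(5, 5, 37)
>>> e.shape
(23,)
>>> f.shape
(37, 5, 5)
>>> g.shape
(23,)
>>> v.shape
(37, 5, 5)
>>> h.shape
(37, 5)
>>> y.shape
(3, 3, 17, 17)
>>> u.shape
(17, 11)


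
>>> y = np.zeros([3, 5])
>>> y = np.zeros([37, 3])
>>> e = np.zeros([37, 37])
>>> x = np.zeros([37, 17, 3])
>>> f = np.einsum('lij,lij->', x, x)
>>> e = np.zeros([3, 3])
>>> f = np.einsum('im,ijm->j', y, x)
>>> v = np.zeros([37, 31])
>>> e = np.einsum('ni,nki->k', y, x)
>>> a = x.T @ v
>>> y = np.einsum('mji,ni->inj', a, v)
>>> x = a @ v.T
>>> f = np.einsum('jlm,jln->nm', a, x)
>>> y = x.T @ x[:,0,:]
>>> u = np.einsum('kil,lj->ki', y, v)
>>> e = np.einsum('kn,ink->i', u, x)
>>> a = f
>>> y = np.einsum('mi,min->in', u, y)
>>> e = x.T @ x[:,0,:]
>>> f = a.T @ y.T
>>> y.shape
(17, 37)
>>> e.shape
(37, 17, 37)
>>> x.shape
(3, 17, 37)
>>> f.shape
(31, 17)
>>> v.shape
(37, 31)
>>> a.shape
(37, 31)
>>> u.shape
(37, 17)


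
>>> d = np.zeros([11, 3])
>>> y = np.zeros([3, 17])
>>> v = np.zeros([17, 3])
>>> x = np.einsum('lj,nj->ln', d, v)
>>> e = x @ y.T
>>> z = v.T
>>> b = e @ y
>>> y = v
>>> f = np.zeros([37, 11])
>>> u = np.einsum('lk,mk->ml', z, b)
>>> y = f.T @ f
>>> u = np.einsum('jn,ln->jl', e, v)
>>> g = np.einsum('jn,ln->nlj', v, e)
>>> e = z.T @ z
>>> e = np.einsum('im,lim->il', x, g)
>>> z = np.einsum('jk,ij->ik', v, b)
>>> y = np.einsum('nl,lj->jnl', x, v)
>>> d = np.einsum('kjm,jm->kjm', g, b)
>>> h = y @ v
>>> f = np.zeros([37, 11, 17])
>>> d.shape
(3, 11, 17)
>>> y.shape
(3, 11, 17)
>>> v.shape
(17, 3)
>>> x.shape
(11, 17)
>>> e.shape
(11, 3)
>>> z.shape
(11, 3)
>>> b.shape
(11, 17)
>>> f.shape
(37, 11, 17)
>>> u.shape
(11, 17)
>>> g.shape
(3, 11, 17)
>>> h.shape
(3, 11, 3)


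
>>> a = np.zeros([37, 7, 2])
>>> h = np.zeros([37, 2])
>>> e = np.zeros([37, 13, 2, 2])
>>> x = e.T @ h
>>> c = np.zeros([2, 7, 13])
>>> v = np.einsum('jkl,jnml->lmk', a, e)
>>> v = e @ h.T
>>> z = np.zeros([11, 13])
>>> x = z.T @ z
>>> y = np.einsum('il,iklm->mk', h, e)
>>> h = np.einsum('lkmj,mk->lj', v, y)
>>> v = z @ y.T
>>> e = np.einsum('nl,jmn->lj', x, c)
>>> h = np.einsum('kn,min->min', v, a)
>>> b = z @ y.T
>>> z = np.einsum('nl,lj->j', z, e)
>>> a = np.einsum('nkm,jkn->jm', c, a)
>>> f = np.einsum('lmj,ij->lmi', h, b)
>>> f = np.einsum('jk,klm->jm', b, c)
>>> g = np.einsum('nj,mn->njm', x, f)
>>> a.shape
(37, 13)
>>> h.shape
(37, 7, 2)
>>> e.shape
(13, 2)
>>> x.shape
(13, 13)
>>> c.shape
(2, 7, 13)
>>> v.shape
(11, 2)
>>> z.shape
(2,)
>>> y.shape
(2, 13)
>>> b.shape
(11, 2)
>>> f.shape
(11, 13)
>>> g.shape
(13, 13, 11)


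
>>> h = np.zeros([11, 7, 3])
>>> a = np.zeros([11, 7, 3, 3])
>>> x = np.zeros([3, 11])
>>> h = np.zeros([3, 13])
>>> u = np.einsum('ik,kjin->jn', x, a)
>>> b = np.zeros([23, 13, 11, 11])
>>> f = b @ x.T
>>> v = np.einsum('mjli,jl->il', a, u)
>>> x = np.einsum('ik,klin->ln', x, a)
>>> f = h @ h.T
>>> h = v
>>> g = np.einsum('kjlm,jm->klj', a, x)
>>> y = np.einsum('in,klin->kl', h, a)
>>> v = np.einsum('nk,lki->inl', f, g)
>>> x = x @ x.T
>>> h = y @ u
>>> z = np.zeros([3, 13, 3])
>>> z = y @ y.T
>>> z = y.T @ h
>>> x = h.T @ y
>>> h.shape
(11, 3)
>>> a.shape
(11, 7, 3, 3)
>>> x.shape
(3, 7)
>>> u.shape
(7, 3)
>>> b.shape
(23, 13, 11, 11)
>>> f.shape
(3, 3)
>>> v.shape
(7, 3, 11)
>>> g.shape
(11, 3, 7)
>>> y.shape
(11, 7)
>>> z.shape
(7, 3)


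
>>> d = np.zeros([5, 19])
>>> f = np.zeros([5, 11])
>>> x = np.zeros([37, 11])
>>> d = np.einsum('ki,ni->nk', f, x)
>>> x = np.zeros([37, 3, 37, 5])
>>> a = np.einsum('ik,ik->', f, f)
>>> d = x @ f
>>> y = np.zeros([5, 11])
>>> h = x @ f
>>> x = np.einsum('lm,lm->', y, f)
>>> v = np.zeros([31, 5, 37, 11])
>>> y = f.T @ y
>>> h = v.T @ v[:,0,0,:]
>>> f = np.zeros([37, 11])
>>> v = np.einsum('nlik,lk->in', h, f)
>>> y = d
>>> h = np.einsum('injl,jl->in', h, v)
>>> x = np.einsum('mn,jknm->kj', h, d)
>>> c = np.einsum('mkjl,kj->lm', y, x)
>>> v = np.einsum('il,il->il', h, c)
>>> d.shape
(37, 3, 37, 11)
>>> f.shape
(37, 11)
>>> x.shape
(3, 37)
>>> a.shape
()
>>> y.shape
(37, 3, 37, 11)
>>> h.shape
(11, 37)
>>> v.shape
(11, 37)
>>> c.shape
(11, 37)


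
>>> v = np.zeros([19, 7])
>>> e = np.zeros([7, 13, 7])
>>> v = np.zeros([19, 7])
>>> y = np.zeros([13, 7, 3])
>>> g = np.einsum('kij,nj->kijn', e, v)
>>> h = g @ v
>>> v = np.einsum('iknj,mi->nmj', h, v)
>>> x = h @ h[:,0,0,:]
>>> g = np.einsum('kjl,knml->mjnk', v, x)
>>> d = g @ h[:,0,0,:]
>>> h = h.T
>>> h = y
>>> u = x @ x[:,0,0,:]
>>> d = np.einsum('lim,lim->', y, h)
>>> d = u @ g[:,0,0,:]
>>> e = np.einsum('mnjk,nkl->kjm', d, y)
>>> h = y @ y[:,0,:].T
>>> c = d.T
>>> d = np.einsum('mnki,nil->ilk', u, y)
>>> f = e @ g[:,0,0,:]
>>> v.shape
(7, 19, 7)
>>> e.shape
(7, 7, 7)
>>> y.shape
(13, 7, 3)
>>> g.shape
(7, 19, 13, 7)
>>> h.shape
(13, 7, 13)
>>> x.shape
(7, 13, 7, 7)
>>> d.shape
(7, 3, 7)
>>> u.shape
(7, 13, 7, 7)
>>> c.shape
(7, 7, 13, 7)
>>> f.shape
(7, 7, 7)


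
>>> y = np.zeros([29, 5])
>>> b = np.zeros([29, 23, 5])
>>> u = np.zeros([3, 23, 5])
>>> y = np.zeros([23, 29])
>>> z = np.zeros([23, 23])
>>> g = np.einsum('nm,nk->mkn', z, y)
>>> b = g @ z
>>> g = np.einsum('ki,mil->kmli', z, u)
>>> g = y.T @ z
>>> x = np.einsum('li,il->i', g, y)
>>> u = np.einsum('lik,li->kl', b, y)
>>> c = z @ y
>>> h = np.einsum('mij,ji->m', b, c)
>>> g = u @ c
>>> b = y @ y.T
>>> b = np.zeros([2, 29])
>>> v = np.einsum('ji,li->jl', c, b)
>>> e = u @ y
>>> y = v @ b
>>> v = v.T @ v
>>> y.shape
(23, 29)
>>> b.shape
(2, 29)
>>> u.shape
(23, 23)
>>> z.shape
(23, 23)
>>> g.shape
(23, 29)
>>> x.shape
(23,)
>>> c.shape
(23, 29)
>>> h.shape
(23,)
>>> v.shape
(2, 2)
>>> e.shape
(23, 29)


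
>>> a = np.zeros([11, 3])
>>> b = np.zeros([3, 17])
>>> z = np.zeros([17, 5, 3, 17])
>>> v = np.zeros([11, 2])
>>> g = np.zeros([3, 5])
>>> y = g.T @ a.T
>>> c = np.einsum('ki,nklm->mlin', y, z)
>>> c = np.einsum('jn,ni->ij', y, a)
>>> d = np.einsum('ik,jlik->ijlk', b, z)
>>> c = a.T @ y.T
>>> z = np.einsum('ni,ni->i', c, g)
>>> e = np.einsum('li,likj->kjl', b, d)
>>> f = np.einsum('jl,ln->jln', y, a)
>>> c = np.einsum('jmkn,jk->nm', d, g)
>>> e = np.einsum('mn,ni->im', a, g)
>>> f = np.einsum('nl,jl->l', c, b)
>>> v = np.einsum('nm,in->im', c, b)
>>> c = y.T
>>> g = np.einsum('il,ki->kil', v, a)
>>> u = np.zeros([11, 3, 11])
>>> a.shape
(11, 3)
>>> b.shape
(3, 17)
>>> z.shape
(5,)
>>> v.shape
(3, 17)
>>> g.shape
(11, 3, 17)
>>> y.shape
(5, 11)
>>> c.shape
(11, 5)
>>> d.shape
(3, 17, 5, 17)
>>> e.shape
(5, 11)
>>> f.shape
(17,)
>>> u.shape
(11, 3, 11)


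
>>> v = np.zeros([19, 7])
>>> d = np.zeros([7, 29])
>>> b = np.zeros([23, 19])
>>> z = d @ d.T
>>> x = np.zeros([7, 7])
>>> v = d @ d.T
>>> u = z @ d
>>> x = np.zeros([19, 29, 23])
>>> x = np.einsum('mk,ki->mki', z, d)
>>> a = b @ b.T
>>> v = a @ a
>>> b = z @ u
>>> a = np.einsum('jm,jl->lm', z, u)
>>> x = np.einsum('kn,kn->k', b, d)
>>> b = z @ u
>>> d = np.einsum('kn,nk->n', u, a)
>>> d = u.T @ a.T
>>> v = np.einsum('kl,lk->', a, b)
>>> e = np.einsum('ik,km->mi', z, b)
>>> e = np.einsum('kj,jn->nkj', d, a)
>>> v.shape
()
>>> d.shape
(29, 29)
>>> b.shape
(7, 29)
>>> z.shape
(7, 7)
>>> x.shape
(7,)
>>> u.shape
(7, 29)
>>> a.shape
(29, 7)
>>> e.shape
(7, 29, 29)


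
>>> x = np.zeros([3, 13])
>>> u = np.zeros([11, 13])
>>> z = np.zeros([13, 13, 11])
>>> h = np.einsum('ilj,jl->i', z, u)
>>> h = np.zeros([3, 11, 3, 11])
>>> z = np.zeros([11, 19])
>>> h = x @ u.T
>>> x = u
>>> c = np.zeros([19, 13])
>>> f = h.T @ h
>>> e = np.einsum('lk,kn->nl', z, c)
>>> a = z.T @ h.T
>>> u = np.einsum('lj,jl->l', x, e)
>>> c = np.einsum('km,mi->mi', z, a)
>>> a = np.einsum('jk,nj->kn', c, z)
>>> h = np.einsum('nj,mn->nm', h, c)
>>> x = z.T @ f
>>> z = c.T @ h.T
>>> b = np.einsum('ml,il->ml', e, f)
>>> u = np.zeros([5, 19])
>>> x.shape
(19, 11)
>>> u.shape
(5, 19)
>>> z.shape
(3, 3)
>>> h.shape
(3, 19)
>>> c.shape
(19, 3)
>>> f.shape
(11, 11)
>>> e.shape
(13, 11)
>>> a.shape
(3, 11)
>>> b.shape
(13, 11)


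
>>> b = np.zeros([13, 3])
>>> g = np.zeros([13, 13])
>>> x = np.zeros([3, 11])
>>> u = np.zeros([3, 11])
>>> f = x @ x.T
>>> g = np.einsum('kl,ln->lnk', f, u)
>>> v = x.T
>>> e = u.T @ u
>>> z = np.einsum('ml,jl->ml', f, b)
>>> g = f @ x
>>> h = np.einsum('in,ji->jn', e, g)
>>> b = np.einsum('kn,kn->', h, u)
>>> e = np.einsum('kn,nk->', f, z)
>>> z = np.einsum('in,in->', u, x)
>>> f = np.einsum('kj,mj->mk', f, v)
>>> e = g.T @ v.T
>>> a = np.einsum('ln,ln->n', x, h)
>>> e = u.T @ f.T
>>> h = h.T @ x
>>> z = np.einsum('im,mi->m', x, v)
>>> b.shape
()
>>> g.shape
(3, 11)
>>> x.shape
(3, 11)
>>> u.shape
(3, 11)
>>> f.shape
(11, 3)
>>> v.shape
(11, 3)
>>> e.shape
(11, 11)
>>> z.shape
(11,)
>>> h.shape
(11, 11)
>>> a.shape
(11,)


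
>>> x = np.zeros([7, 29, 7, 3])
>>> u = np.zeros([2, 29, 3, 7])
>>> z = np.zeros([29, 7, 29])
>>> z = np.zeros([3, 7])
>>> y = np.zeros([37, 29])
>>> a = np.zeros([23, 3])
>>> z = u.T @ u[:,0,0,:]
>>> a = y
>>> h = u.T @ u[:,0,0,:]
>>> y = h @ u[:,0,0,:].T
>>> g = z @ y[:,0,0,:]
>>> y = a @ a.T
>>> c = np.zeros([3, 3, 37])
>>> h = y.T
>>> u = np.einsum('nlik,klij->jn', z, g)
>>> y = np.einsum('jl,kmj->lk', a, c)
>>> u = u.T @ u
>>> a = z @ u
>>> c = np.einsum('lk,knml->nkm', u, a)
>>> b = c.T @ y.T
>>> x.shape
(7, 29, 7, 3)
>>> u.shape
(7, 7)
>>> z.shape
(7, 3, 29, 7)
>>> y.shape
(29, 3)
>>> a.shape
(7, 3, 29, 7)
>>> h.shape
(37, 37)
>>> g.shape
(7, 3, 29, 2)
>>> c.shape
(3, 7, 29)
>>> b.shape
(29, 7, 29)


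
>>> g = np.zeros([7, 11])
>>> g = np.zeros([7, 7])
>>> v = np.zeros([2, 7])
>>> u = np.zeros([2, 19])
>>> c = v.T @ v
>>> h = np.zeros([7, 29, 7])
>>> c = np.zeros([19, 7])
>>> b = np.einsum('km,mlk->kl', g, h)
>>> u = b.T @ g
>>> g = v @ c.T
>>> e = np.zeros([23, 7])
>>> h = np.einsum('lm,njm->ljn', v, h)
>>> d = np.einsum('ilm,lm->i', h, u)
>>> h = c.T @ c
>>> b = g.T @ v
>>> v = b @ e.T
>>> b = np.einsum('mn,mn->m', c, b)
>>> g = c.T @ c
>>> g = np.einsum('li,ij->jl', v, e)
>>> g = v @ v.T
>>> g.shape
(19, 19)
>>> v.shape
(19, 23)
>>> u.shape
(29, 7)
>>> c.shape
(19, 7)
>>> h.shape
(7, 7)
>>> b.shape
(19,)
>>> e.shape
(23, 7)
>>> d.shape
(2,)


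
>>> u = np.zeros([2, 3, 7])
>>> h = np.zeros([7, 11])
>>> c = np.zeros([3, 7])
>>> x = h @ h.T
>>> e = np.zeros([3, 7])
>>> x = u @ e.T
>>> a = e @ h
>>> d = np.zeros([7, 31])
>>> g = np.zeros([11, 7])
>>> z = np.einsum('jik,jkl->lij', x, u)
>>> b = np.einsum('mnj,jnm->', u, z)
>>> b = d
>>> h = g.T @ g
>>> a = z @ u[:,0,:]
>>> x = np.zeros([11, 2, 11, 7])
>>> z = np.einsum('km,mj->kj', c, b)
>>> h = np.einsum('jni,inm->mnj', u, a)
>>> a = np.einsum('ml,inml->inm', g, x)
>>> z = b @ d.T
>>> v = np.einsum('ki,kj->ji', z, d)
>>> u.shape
(2, 3, 7)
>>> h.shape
(7, 3, 2)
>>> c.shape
(3, 7)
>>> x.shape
(11, 2, 11, 7)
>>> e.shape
(3, 7)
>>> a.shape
(11, 2, 11)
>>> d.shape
(7, 31)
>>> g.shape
(11, 7)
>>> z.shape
(7, 7)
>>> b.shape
(7, 31)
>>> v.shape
(31, 7)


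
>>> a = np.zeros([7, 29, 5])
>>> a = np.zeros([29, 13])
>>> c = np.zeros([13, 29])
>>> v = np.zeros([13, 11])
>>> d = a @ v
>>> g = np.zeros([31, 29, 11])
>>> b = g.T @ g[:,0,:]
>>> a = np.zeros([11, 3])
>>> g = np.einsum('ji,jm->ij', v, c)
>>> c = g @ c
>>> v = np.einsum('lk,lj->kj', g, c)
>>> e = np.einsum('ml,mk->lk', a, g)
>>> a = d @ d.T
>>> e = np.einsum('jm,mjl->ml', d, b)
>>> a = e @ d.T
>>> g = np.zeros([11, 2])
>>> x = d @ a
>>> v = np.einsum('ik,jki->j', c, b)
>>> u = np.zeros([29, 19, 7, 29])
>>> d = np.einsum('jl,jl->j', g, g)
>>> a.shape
(11, 29)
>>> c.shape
(11, 29)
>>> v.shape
(11,)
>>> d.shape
(11,)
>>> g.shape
(11, 2)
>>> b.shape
(11, 29, 11)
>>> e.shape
(11, 11)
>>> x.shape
(29, 29)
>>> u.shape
(29, 19, 7, 29)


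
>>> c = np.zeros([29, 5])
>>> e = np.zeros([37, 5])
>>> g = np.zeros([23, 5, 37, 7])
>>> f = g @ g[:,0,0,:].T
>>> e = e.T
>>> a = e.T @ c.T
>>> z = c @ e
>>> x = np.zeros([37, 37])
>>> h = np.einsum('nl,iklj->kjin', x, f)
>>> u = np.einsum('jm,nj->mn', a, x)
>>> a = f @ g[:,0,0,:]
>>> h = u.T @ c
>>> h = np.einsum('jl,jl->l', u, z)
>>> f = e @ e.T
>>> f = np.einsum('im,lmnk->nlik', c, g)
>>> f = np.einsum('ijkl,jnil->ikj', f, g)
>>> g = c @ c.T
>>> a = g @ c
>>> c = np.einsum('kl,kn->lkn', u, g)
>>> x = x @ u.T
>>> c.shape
(37, 29, 29)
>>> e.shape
(5, 37)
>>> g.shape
(29, 29)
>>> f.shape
(37, 29, 23)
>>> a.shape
(29, 5)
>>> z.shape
(29, 37)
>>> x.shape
(37, 29)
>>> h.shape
(37,)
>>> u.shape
(29, 37)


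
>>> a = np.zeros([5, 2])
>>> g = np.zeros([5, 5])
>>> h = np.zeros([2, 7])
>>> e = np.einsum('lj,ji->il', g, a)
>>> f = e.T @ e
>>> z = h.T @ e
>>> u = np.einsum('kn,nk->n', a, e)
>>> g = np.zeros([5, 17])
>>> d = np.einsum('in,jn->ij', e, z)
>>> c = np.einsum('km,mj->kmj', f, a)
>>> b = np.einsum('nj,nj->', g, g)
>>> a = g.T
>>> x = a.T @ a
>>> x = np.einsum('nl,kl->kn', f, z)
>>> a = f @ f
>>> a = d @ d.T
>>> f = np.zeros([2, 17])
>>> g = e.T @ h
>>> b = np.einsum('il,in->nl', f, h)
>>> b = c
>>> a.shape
(2, 2)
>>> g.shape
(5, 7)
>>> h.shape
(2, 7)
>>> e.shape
(2, 5)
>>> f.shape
(2, 17)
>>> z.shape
(7, 5)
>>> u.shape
(2,)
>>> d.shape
(2, 7)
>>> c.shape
(5, 5, 2)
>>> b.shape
(5, 5, 2)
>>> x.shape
(7, 5)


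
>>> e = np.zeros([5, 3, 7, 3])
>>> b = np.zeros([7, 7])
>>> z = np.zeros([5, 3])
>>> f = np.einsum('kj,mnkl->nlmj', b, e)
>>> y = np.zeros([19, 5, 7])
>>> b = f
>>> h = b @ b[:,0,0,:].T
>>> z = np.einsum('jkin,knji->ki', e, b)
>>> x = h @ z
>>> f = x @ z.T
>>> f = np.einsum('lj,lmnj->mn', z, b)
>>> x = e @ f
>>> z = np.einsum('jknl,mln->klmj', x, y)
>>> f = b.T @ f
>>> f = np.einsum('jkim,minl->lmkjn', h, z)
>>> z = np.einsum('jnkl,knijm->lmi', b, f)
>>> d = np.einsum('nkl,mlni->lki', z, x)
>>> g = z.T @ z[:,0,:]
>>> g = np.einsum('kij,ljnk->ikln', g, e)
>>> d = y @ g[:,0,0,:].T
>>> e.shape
(5, 3, 7, 3)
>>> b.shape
(3, 3, 5, 7)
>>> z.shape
(7, 19, 3)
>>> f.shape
(5, 3, 3, 3, 19)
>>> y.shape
(19, 5, 7)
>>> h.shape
(3, 3, 5, 3)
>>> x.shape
(5, 3, 7, 5)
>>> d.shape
(19, 5, 19)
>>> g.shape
(19, 3, 5, 7)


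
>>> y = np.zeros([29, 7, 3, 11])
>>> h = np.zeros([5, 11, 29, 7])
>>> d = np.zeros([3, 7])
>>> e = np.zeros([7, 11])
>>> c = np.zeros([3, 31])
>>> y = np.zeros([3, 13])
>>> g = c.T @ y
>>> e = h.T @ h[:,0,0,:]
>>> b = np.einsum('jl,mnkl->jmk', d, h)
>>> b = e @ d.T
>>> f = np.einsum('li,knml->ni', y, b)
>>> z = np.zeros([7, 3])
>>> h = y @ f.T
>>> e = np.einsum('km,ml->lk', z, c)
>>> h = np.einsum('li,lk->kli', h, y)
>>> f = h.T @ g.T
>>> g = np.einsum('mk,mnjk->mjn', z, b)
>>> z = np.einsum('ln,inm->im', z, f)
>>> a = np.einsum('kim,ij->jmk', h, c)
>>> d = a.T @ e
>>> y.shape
(3, 13)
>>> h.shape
(13, 3, 29)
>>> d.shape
(13, 29, 7)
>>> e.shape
(31, 7)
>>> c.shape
(3, 31)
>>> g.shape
(7, 11, 29)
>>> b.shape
(7, 29, 11, 3)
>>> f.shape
(29, 3, 31)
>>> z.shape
(29, 31)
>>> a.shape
(31, 29, 13)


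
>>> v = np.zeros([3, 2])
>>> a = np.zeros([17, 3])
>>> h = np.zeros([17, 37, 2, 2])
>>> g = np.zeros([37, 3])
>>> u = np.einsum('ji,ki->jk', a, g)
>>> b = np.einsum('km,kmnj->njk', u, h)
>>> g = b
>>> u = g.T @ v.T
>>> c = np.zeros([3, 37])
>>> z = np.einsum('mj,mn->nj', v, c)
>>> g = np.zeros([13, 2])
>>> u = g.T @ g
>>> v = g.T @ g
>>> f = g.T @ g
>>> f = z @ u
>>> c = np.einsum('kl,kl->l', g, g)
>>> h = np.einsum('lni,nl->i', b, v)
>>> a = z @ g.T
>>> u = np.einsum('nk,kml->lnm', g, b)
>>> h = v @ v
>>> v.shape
(2, 2)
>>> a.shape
(37, 13)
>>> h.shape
(2, 2)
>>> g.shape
(13, 2)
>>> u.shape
(17, 13, 2)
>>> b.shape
(2, 2, 17)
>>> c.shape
(2,)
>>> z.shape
(37, 2)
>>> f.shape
(37, 2)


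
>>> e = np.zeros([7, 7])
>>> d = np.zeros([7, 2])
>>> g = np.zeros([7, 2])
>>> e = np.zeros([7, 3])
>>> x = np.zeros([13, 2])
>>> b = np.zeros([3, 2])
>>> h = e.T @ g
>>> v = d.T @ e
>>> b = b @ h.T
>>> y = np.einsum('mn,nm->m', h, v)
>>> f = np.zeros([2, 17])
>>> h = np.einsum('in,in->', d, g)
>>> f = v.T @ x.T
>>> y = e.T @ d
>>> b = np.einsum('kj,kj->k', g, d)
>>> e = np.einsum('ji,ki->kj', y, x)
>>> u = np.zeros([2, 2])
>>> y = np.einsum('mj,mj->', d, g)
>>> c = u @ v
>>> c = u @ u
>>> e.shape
(13, 3)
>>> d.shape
(7, 2)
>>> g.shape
(7, 2)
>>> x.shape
(13, 2)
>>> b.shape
(7,)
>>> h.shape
()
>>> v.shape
(2, 3)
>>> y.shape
()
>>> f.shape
(3, 13)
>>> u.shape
(2, 2)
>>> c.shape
(2, 2)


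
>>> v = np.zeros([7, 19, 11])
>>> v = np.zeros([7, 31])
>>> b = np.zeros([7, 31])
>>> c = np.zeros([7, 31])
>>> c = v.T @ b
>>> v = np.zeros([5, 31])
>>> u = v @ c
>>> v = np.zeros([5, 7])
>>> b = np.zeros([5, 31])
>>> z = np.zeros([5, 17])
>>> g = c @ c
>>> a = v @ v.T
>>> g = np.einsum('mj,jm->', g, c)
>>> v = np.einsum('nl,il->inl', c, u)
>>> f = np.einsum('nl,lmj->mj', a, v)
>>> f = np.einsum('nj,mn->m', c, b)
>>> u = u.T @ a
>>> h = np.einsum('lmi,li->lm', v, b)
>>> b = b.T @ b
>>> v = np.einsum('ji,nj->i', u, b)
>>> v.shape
(5,)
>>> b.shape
(31, 31)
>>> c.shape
(31, 31)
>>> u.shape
(31, 5)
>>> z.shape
(5, 17)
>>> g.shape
()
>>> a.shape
(5, 5)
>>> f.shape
(5,)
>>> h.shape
(5, 31)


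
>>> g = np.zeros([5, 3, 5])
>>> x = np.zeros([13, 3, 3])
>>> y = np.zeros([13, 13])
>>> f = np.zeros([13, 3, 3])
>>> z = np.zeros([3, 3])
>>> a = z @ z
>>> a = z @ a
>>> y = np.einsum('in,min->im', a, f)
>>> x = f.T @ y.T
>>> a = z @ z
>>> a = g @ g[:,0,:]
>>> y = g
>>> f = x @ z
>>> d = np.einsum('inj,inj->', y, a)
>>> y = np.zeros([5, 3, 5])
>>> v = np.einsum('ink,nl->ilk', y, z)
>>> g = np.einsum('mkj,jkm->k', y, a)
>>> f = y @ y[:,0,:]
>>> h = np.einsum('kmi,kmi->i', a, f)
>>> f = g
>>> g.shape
(3,)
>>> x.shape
(3, 3, 3)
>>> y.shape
(5, 3, 5)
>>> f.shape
(3,)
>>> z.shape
(3, 3)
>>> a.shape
(5, 3, 5)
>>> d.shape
()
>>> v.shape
(5, 3, 5)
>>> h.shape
(5,)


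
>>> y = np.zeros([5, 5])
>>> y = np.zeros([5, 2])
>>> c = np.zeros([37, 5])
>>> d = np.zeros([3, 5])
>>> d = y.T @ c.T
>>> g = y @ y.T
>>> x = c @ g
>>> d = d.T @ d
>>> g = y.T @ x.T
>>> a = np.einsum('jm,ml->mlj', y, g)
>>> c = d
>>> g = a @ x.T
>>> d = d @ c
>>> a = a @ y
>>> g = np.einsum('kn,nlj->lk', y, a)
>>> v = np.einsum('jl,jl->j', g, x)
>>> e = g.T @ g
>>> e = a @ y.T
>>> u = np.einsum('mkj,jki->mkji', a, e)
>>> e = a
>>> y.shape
(5, 2)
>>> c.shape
(37, 37)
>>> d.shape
(37, 37)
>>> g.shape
(37, 5)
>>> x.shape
(37, 5)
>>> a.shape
(2, 37, 2)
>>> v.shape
(37,)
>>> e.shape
(2, 37, 2)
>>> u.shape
(2, 37, 2, 5)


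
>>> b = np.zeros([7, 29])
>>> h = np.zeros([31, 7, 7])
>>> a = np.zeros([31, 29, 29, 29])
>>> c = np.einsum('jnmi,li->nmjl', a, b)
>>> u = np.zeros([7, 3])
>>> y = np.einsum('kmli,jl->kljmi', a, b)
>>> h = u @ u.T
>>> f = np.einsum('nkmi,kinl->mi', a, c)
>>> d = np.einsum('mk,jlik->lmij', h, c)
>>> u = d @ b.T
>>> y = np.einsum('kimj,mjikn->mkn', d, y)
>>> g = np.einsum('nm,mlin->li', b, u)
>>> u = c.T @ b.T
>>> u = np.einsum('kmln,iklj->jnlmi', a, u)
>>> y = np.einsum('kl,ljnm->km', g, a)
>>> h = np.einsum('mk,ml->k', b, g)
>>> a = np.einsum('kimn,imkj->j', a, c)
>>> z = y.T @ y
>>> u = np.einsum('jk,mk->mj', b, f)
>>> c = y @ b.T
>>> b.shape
(7, 29)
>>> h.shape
(29,)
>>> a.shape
(7,)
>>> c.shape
(7, 7)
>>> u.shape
(29, 7)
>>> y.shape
(7, 29)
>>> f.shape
(29, 29)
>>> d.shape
(29, 7, 31, 29)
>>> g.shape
(7, 31)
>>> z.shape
(29, 29)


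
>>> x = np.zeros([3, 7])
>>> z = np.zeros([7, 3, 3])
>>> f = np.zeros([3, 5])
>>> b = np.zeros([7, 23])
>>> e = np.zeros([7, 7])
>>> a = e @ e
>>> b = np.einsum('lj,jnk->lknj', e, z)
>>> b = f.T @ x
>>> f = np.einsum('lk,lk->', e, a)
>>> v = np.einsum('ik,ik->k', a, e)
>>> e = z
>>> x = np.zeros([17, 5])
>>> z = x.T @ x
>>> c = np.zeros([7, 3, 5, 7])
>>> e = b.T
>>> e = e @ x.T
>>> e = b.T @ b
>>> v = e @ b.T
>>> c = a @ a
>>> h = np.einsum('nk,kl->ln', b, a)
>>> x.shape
(17, 5)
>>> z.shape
(5, 5)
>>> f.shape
()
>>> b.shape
(5, 7)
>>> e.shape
(7, 7)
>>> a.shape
(7, 7)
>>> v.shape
(7, 5)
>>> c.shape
(7, 7)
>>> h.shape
(7, 5)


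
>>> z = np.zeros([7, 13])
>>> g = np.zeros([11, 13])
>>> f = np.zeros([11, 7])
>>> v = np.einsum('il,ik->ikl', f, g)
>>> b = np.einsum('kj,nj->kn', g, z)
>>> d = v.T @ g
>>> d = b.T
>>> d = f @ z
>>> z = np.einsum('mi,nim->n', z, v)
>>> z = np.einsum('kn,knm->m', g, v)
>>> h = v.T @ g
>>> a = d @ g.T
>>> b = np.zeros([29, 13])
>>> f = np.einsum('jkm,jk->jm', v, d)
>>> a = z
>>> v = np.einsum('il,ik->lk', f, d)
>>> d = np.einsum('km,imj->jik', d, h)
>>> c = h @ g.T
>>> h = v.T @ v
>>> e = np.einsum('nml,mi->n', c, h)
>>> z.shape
(7,)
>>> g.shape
(11, 13)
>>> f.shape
(11, 7)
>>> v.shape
(7, 13)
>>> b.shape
(29, 13)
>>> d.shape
(13, 7, 11)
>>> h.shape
(13, 13)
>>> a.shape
(7,)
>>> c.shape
(7, 13, 11)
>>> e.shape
(7,)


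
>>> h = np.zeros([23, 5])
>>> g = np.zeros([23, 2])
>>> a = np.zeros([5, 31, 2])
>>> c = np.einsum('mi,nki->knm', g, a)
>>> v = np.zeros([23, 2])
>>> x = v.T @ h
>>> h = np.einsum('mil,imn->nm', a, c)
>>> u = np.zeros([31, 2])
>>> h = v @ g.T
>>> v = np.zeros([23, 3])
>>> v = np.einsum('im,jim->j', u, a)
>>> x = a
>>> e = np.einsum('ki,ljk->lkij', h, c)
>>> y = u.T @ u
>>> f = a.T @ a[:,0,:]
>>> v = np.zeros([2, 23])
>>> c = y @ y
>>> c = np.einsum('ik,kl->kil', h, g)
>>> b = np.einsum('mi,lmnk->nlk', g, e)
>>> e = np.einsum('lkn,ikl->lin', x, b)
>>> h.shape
(23, 23)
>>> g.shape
(23, 2)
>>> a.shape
(5, 31, 2)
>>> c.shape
(23, 23, 2)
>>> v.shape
(2, 23)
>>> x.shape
(5, 31, 2)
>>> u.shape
(31, 2)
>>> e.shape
(5, 23, 2)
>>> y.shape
(2, 2)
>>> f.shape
(2, 31, 2)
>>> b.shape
(23, 31, 5)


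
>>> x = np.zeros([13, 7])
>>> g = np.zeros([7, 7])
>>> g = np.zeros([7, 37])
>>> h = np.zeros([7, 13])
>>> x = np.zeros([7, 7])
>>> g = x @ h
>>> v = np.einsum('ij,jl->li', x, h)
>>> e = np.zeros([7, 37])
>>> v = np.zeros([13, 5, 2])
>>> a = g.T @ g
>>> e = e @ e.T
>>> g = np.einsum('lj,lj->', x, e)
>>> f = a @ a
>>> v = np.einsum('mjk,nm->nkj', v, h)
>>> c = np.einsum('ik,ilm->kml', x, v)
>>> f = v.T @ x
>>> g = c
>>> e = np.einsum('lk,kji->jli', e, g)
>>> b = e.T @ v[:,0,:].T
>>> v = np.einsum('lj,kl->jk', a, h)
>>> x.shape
(7, 7)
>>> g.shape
(7, 5, 2)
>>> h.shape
(7, 13)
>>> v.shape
(13, 7)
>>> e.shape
(5, 7, 2)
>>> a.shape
(13, 13)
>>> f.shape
(5, 2, 7)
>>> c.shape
(7, 5, 2)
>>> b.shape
(2, 7, 7)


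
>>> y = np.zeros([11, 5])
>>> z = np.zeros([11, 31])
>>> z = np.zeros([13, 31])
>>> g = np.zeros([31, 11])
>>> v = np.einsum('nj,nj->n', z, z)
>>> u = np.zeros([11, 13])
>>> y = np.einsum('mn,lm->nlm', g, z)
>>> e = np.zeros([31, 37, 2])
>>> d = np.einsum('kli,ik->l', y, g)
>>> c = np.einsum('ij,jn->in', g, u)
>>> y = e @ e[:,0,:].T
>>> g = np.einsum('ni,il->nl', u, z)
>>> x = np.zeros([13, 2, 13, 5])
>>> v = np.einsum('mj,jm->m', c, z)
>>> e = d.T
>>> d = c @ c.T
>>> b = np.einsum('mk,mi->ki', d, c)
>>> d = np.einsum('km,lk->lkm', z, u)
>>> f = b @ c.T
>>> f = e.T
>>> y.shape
(31, 37, 31)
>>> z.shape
(13, 31)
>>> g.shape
(11, 31)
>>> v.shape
(31,)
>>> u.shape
(11, 13)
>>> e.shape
(13,)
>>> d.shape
(11, 13, 31)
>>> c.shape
(31, 13)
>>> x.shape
(13, 2, 13, 5)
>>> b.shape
(31, 13)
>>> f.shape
(13,)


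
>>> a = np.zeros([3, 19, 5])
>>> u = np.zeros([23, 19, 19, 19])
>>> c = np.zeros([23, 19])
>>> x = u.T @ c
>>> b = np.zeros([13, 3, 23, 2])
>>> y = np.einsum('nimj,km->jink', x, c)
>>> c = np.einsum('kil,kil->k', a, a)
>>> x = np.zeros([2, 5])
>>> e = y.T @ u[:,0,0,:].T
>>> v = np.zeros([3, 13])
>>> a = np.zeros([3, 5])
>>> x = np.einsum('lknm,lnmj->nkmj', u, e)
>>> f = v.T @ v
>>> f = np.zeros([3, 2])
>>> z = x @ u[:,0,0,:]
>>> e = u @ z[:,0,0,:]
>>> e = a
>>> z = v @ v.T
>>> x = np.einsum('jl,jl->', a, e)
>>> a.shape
(3, 5)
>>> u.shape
(23, 19, 19, 19)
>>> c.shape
(3,)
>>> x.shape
()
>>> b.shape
(13, 3, 23, 2)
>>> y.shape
(19, 19, 19, 23)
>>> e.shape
(3, 5)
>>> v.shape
(3, 13)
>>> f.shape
(3, 2)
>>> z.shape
(3, 3)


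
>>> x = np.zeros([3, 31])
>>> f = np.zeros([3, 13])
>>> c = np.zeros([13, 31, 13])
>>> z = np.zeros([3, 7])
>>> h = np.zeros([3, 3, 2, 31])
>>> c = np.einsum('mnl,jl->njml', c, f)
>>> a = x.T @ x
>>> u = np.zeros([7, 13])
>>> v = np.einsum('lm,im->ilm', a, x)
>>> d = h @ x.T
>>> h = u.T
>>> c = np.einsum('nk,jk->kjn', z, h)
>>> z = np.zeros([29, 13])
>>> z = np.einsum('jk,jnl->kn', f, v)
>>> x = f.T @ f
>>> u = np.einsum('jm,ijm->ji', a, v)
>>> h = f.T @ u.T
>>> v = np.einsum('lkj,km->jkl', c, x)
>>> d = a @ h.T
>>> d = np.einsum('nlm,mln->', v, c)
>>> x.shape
(13, 13)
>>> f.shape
(3, 13)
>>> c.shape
(7, 13, 3)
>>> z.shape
(13, 31)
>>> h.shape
(13, 31)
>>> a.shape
(31, 31)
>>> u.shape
(31, 3)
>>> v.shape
(3, 13, 7)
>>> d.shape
()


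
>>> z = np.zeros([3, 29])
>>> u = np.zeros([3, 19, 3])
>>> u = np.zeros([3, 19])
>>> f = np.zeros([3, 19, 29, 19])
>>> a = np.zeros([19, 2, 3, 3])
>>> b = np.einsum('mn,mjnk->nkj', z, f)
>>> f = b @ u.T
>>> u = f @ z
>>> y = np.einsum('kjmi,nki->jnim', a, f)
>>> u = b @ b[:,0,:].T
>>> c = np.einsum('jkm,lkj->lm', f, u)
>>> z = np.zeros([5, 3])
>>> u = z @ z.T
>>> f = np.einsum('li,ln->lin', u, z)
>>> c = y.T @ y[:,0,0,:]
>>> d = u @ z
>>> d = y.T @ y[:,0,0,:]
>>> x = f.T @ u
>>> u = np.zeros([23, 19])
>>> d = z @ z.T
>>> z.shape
(5, 3)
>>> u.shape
(23, 19)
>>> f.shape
(5, 5, 3)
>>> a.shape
(19, 2, 3, 3)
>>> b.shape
(29, 19, 19)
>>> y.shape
(2, 29, 3, 3)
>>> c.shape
(3, 3, 29, 3)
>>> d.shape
(5, 5)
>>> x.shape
(3, 5, 5)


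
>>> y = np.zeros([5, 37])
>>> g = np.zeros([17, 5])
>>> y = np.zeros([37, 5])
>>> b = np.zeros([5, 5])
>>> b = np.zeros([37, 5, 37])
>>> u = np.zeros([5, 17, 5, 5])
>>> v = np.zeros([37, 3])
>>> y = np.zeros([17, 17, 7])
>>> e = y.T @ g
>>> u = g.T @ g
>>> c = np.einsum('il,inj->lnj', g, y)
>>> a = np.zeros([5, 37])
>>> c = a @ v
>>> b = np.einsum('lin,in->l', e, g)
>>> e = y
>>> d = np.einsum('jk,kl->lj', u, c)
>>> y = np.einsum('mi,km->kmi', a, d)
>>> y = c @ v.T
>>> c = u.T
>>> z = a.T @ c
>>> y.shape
(5, 37)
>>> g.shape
(17, 5)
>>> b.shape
(7,)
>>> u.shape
(5, 5)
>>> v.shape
(37, 3)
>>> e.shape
(17, 17, 7)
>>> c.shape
(5, 5)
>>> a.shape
(5, 37)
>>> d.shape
(3, 5)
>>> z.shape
(37, 5)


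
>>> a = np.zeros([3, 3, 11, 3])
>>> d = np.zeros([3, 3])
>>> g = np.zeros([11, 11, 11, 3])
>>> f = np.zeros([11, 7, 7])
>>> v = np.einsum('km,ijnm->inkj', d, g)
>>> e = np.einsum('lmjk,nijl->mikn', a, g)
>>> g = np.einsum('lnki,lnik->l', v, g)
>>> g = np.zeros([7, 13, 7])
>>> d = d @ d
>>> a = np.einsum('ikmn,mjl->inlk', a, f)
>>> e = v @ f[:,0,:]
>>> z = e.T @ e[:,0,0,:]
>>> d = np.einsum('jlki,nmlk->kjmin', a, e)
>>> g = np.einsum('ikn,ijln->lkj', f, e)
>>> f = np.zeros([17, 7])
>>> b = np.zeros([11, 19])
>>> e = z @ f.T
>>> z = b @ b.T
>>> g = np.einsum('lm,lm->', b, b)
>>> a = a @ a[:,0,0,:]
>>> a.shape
(3, 3, 7, 3)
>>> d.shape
(7, 3, 11, 3, 11)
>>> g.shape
()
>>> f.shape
(17, 7)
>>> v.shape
(11, 11, 3, 11)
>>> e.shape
(7, 3, 11, 17)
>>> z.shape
(11, 11)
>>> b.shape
(11, 19)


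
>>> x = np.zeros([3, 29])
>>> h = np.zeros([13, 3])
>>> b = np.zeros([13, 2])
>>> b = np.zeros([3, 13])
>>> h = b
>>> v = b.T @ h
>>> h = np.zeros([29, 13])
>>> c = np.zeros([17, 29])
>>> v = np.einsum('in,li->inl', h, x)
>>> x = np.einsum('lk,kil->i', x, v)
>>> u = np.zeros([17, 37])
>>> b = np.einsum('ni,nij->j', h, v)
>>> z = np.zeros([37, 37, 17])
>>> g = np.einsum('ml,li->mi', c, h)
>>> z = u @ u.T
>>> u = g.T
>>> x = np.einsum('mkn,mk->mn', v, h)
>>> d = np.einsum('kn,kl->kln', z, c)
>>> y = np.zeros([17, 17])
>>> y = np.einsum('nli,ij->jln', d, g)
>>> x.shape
(29, 3)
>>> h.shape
(29, 13)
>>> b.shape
(3,)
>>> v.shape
(29, 13, 3)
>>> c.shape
(17, 29)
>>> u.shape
(13, 17)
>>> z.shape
(17, 17)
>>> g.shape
(17, 13)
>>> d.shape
(17, 29, 17)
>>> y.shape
(13, 29, 17)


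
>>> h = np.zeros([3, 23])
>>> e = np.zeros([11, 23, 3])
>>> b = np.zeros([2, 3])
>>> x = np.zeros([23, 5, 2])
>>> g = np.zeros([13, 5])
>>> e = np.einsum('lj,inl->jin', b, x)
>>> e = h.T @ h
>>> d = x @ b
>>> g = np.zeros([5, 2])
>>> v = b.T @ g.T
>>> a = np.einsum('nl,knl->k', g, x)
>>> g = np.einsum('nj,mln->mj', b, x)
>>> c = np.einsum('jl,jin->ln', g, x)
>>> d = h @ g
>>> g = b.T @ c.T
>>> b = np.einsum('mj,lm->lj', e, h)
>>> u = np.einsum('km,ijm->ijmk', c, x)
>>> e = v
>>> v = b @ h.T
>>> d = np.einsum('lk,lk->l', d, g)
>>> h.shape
(3, 23)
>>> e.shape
(3, 5)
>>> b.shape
(3, 23)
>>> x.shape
(23, 5, 2)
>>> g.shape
(3, 3)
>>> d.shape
(3,)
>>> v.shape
(3, 3)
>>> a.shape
(23,)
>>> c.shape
(3, 2)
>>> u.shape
(23, 5, 2, 3)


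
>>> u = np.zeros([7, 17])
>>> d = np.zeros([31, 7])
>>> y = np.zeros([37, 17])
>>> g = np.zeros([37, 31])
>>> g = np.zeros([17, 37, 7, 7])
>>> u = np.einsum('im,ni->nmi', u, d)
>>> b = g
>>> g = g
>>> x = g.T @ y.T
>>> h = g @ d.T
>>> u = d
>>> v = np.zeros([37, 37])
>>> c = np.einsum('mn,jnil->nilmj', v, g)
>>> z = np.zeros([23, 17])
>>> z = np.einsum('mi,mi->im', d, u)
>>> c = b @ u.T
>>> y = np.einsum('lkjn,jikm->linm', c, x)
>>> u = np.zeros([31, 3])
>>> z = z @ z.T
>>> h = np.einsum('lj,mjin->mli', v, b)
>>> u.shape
(31, 3)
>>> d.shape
(31, 7)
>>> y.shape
(17, 7, 31, 37)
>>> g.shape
(17, 37, 7, 7)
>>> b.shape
(17, 37, 7, 7)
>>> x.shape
(7, 7, 37, 37)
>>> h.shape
(17, 37, 7)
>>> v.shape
(37, 37)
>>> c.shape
(17, 37, 7, 31)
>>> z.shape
(7, 7)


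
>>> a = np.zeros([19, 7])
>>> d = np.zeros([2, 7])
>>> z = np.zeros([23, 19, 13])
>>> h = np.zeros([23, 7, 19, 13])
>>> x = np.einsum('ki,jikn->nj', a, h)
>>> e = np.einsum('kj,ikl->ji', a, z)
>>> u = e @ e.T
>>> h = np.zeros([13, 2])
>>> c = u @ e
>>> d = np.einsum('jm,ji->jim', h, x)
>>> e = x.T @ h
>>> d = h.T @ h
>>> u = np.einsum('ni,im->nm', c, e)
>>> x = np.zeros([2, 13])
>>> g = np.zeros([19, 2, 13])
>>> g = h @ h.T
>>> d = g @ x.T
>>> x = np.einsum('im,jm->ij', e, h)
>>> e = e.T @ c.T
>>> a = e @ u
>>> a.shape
(2, 2)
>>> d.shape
(13, 2)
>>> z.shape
(23, 19, 13)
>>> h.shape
(13, 2)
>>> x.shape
(23, 13)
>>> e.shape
(2, 7)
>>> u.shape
(7, 2)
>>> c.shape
(7, 23)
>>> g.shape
(13, 13)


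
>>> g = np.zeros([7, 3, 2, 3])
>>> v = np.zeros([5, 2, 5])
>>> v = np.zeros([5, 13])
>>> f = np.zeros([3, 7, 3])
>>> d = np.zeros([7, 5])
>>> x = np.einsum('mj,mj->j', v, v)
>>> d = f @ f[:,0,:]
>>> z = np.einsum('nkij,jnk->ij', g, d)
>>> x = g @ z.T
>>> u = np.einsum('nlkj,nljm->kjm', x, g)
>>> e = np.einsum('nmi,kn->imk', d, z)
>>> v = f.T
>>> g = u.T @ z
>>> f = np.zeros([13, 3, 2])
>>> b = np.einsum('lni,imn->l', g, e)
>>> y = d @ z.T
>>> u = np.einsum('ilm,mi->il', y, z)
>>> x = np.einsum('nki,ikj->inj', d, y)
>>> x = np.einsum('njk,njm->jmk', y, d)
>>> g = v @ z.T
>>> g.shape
(3, 7, 2)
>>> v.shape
(3, 7, 3)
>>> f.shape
(13, 3, 2)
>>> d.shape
(3, 7, 3)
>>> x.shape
(7, 3, 2)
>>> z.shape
(2, 3)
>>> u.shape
(3, 7)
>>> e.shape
(3, 7, 2)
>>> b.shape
(3,)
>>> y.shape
(3, 7, 2)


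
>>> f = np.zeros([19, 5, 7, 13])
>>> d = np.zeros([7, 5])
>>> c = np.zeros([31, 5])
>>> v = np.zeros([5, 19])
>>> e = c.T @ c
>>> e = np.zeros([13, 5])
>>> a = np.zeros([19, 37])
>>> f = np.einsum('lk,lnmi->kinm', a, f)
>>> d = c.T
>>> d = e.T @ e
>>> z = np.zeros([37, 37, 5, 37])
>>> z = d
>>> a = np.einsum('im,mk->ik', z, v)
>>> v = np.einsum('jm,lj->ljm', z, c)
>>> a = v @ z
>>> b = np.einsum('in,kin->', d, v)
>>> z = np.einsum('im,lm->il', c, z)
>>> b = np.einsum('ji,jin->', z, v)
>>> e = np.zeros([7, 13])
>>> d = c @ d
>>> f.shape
(37, 13, 5, 7)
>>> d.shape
(31, 5)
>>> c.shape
(31, 5)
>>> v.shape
(31, 5, 5)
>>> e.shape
(7, 13)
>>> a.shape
(31, 5, 5)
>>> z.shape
(31, 5)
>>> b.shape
()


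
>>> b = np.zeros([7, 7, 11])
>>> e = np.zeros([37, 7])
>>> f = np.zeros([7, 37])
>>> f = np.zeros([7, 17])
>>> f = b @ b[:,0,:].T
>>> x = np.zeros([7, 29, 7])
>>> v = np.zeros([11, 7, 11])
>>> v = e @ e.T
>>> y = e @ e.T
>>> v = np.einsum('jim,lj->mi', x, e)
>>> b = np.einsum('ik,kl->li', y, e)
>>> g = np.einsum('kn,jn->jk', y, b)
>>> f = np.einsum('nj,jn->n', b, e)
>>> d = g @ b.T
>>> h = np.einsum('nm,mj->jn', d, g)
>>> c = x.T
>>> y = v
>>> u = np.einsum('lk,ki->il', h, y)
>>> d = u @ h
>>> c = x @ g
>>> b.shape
(7, 37)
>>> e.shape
(37, 7)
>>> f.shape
(7,)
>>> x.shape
(7, 29, 7)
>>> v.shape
(7, 29)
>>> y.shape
(7, 29)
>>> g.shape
(7, 37)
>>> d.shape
(29, 7)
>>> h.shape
(37, 7)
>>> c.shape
(7, 29, 37)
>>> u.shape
(29, 37)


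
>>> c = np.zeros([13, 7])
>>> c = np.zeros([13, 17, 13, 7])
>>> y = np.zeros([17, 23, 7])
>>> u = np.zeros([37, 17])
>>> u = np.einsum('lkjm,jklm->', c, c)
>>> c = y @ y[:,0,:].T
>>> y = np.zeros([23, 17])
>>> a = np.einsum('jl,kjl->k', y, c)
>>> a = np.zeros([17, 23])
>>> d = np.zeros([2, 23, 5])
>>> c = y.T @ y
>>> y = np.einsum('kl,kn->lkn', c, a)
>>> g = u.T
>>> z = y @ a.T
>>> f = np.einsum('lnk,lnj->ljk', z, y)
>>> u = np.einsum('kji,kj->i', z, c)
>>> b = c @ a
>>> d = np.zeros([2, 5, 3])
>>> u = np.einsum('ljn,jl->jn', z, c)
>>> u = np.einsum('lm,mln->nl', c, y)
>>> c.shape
(17, 17)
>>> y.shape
(17, 17, 23)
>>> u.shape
(23, 17)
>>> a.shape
(17, 23)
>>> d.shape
(2, 5, 3)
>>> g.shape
()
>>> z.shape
(17, 17, 17)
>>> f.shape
(17, 23, 17)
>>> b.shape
(17, 23)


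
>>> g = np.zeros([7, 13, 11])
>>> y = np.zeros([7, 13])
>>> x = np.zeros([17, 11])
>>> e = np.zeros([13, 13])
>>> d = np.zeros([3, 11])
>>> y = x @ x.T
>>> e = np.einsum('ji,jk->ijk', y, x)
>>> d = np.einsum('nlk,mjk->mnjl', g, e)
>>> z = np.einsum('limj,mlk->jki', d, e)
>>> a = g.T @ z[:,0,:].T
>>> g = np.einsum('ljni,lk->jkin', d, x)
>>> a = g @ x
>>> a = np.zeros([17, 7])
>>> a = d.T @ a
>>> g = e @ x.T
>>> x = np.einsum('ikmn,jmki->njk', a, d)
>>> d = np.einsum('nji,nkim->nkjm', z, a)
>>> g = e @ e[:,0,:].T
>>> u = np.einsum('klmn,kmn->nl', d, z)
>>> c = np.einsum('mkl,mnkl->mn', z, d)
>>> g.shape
(17, 17, 17)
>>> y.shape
(17, 17)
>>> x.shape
(7, 17, 17)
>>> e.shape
(17, 17, 11)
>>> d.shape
(13, 17, 11, 7)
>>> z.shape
(13, 11, 7)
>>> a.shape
(13, 17, 7, 7)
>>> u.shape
(7, 17)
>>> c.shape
(13, 17)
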